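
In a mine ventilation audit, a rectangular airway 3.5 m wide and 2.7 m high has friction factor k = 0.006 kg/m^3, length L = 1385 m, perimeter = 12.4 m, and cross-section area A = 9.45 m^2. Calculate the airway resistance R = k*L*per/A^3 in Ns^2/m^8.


0.1221 Ns^2/m^8

Compute the numerator:
k * L * per = 0.006 * 1385 * 12.4
= 103.044
Compute the denominator:
A^3 = 9.45^3 = 843.908625
Resistance:
R = 103.044 / 843.908625
= 0.1221 Ns^2/m^8


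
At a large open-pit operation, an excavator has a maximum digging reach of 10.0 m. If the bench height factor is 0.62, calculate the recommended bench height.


6.2 m

Bench height = reach * factor
= 10.0 * 0.62
= 6.2 m


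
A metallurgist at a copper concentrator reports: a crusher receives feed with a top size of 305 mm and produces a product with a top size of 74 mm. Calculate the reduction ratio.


Reduction ratio = feed size / product size
= 305 / 74
= 4.1216

4.1216


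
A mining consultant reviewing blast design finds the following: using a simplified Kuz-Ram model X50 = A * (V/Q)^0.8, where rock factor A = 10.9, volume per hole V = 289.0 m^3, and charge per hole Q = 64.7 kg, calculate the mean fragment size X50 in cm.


36.0929 cm

Compute V/Q:
V/Q = 289.0 / 64.7 = 4.466769706
Raise to the power 0.8:
(V/Q)^0.8 = 4.466769706^0.8 = 3.311271946
Multiply by A:
X50 = 10.9 * 3.311271946
= 36.0929 cm


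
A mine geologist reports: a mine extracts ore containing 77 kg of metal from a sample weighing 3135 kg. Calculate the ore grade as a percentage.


Ore grade = (metal mass / ore mass) * 100
= (77 / 3135) * 100
= 0.02456140351 * 100
= 2.4561%

2.4561%


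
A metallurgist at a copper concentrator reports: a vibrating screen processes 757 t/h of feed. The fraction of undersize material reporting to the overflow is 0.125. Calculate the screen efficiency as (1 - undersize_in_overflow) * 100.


87.5%

Screen efficiency = (1 - fraction of undersize in overflow) * 100
= (1 - 0.125) * 100
= 0.875 * 100
= 87.5%


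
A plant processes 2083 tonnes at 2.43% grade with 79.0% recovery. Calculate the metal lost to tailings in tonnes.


Total metal in feed:
= 2083 * 2.43 / 100 = 50.6169 tonnes
Metal recovered:
= 50.6169 * 79.0 / 100 = 39.987351 tonnes
Metal lost to tailings:
= 50.6169 - 39.987351
= 10.6295 tonnes

10.6295 tonnes


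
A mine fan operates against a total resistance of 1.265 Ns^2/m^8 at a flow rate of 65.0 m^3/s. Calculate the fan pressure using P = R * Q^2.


5344.625 Pa

Compute Q^2:
Q^2 = 65.0^2 = 4225.0
Compute pressure:
P = R * Q^2 = 1.265 * 4225.0
= 5344.625 Pa


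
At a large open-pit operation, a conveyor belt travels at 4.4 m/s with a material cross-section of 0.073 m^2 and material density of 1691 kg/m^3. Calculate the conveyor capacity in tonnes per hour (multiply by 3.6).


1955.3371 t/h

Volumetric flow = speed * area
= 4.4 * 0.073 = 0.3212 m^3/s
Mass flow = volumetric * density
= 0.3212 * 1691 = 543.1492 kg/s
Convert to t/h: multiply by 3.6
Capacity = 543.1492 * 3.6
= 1955.3371 t/h


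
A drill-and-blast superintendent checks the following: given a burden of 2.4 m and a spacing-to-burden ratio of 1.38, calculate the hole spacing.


3.312 m

Spacing = burden * ratio
= 2.4 * 1.38
= 3.312 m


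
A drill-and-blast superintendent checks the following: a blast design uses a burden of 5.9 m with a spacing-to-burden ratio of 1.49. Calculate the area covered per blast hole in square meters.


First, find the spacing:
Spacing = burden * ratio = 5.9 * 1.49
= 8.791 m
Then, calculate the area:
Area = burden * spacing = 5.9 * 8.791
= 51.8669 m^2

51.8669 m^2


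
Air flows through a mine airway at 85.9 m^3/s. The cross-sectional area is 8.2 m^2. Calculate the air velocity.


Velocity = flow rate / cross-sectional area
= 85.9 / 8.2
= 10.4756 m/s

10.4756 m/s


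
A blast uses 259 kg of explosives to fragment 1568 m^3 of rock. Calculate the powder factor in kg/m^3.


0.1652 kg/m^3

Powder factor = explosive mass / rock volume
= 259 / 1568
= 0.1652 kg/m^3


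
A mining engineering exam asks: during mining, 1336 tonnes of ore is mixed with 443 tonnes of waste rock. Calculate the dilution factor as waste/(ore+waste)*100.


24.9016%

Total material = ore + waste
= 1336 + 443 = 1779 tonnes
Dilution = waste / total * 100
= 443 / 1779 * 100
= 0.2490163013 * 100
= 24.9016%


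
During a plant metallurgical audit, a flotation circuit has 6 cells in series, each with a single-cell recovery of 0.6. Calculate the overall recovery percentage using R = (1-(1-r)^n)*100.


Complement of single-cell recovery:
1 - r = 1 - 0.6 = 0.4
Raise to power n:
(1 - r)^6 = 0.4^6 = 0.004096
Overall recovery:
R = (1 - 0.004096) * 100
= 99.5904%

99.5904%


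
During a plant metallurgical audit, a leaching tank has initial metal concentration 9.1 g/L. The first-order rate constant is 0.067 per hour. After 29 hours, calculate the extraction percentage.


85.6727%

Compute the exponent:
-k * t = -0.067 * 29 = -1.943
Remaining concentration:
C = 9.1 * exp(-1.943)
= 9.1 * 0.1432734839
= 1.303788704 g/L
Extracted = 9.1 - 1.303788704 = 7.796211296 g/L
Extraction % = 7.796211296 / 9.1 * 100
= 85.6727%


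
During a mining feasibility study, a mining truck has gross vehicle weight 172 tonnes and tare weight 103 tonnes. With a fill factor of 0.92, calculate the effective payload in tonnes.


63.48 tonnes

Maximum payload = gross - tare
= 172 - 103 = 69 tonnes
Effective payload = max payload * fill factor
= 69 * 0.92
= 63.48 tonnes


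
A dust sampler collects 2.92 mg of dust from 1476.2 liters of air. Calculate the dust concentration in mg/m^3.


Convert liters to m^3: 1 m^3 = 1000 L
Concentration = mass / volume * 1000
= 2.92 / 1476.2 * 1000
= 0.001978051755 * 1000
= 1.9781 mg/m^3

1.9781 mg/m^3


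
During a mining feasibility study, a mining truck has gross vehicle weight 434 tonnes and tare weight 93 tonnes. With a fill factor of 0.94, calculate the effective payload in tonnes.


320.54 tonnes

Maximum payload = gross - tare
= 434 - 93 = 341 tonnes
Effective payload = max payload * fill factor
= 341 * 0.94
= 320.54 tonnes


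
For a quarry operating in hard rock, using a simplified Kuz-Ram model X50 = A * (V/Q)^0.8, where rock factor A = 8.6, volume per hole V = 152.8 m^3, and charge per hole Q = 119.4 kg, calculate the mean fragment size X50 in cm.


Compute V/Q:
V/Q = 152.8 / 119.4 = 1.279731993
Raise to the power 0.8:
(V/Q)^0.8 = 1.279731993^0.8 = 1.21813444
Multiply by A:
X50 = 8.6 * 1.21813444
= 10.476 cm

10.476 cm


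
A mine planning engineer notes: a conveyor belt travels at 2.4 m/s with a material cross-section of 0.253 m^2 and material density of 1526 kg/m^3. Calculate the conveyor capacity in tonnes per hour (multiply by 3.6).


Volumetric flow = speed * area
= 2.4 * 0.253 = 0.6072 m^3/s
Mass flow = volumetric * density
= 0.6072 * 1526 = 926.5872 kg/s
Convert to t/h: multiply by 3.6
Capacity = 926.5872 * 3.6
= 3335.7139 t/h

3335.7139 t/h


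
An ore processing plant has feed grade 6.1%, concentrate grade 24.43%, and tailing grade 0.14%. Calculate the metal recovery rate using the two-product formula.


98.2681%

Using the two-product formula:
R = 100 * c * (f - t) / (f * (c - t))
Numerator = 100 * 24.43 * (6.1 - 0.14)
= 100 * 24.43 * 5.96
= 14560.28
Denominator = 6.1 * (24.43 - 0.14)
= 6.1 * 24.29
= 148.169
R = 14560.28 / 148.169
= 98.2681%


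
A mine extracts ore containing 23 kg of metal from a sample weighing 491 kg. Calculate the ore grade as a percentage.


4.6843%

Ore grade = (metal mass / ore mass) * 100
= (23 / 491) * 100
= 0.04684317719 * 100
= 4.6843%


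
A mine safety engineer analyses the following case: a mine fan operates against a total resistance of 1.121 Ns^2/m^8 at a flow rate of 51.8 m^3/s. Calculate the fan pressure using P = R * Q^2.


Compute Q^2:
Q^2 = 51.8^2 = 2683.24
Compute pressure:
P = R * Q^2 = 1.121 * 2683.24
= 3007.912 Pa

3007.912 Pa


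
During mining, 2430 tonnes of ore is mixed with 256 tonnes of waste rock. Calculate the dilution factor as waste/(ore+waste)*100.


9.5309%

Total material = ore + waste
= 2430 + 256 = 2686 tonnes
Dilution = waste / total * 100
= 256 / 2686 * 100
= 0.09530900968 * 100
= 9.5309%


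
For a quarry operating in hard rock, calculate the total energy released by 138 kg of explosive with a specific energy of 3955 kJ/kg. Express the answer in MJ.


Energy = mass * specific_energy / 1000
= 138 * 3955 / 1000
= 545790 / 1000
= 545.79 MJ

545.79 MJ


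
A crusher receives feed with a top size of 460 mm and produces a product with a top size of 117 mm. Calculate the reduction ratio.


Reduction ratio = feed size / product size
= 460 / 117
= 3.9316

3.9316


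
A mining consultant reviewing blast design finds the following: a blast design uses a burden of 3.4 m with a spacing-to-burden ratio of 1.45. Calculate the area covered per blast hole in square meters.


16.762 m^2

First, find the spacing:
Spacing = burden * ratio = 3.4 * 1.45
= 4.93 m
Then, calculate the area:
Area = burden * spacing = 3.4 * 4.93
= 16.762 m^2


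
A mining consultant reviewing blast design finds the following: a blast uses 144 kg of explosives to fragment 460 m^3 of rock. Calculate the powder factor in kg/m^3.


Powder factor = explosive mass / rock volume
= 144 / 460
= 0.313 kg/m^3

0.313 kg/m^3


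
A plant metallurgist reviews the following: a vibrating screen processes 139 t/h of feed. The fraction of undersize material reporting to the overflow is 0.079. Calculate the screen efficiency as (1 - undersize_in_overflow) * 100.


92.1%

Screen efficiency = (1 - fraction of undersize in overflow) * 100
= (1 - 0.079) * 100
= 0.921 * 100
= 92.1%


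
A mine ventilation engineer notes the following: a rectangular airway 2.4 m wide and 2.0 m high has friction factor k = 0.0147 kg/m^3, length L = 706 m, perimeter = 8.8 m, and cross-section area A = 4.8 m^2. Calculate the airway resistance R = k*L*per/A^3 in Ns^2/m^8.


0.8258 Ns^2/m^8

Compute the numerator:
k * L * per = 0.0147 * 706 * 8.8
= 91.32816
Compute the denominator:
A^3 = 4.8^3 = 110.592
Resistance:
R = 91.32816 / 110.592
= 0.8258 Ns^2/m^8


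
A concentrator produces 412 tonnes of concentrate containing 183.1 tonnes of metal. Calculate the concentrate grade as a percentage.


Grade = (metal in concentrate / concentrate mass) * 100
= (183.1 / 412) * 100
= 0.4444174757 * 100
= 44.4417%

44.4417%


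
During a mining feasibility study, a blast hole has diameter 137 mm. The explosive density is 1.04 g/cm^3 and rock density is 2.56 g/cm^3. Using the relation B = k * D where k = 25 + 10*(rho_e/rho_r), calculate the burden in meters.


First, compute k:
rho_e / rho_r = 1.04 / 2.56 = 0.40625
k = 25 + 10 * 0.40625 = 29.0625
Then, compute burden:
B = k * D / 1000 = 29.0625 * 137 / 1000
= 3981.5625 / 1000
= 3.9816 m

3.9816 m


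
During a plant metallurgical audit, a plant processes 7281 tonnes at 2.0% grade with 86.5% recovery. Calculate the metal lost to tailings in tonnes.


19.6587 tonnes

Total metal in feed:
= 7281 * 2.0 / 100 = 145.62 tonnes
Metal recovered:
= 145.62 * 86.5 / 100 = 125.9613 tonnes
Metal lost to tailings:
= 145.62 - 125.9613
= 19.6587 tonnes


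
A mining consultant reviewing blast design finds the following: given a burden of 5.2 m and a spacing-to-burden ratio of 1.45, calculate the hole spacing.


7.54 m

Spacing = burden * ratio
= 5.2 * 1.45
= 7.54 m


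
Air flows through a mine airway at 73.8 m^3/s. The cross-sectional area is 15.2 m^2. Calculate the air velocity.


4.8553 m/s

Velocity = flow rate / cross-sectional area
= 73.8 / 15.2
= 4.8553 m/s


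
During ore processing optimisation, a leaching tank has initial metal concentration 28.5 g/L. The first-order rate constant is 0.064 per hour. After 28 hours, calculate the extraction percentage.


83.3373%

Compute the exponent:
-k * t = -0.064 * 28 = -1.792
Remaining concentration:
C = 28.5 * exp(-1.792)
= 28.5 * 0.166626583
= 4.748857616 g/L
Extracted = 28.5 - 4.748857616 = 23.75114238 g/L
Extraction % = 23.75114238 / 28.5 * 100
= 83.3373%


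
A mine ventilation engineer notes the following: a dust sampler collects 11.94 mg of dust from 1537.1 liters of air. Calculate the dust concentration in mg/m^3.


7.7679 mg/m^3

Convert liters to m^3: 1 m^3 = 1000 L
Concentration = mass / volume * 1000
= 11.94 / 1537.1 * 1000
= 0.007767874569 * 1000
= 7.7679 mg/m^3


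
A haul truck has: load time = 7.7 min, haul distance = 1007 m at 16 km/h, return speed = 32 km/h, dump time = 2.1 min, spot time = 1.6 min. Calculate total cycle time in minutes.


17.0644 min

Convert haul speed to m/min: 16 * 1000/60 = 266.6666667 m/min
Haul time = 1007 / 266.6666667 = 3.77625 min
Convert return speed to m/min: 32 * 1000/60 = 533.3333333 m/min
Return time = 1007 / 533.3333333 = 1.888125 min
Total cycle time:
= 7.7 + 3.77625 + 2.1 + 1.888125 + 1.6
= 17.0644 min


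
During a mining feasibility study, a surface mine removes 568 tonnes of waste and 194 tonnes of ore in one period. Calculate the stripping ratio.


2.9278

Stripping ratio = waste tonnage / ore tonnage
= 568 / 194
= 2.9278


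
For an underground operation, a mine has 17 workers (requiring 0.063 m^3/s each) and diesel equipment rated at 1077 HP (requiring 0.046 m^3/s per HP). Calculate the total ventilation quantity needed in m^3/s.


Airflow for workers:
Q_people = 17 * 0.063 = 1.071 m^3/s
Airflow for diesel equipment:
Q_diesel = 1077 * 0.046 = 49.542 m^3/s
Total ventilation:
Q_total = 1.071 + 49.542
= 50.613 m^3/s

50.613 m^3/s


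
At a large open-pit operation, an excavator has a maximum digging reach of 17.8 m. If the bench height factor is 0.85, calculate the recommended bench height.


Bench height = reach * factor
= 17.8 * 0.85
= 15.13 m

15.13 m


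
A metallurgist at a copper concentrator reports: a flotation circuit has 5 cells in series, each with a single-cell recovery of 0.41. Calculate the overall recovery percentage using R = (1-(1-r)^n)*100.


92.8508%

Complement of single-cell recovery:
1 - r = 1 - 0.41 = 0.59
Raise to power n:
(1 - r)^5 = 0.59^5 = 0.0714924299
Overall recovery:
R = (1 - 0.0714924299) * 100
= 92.8508%


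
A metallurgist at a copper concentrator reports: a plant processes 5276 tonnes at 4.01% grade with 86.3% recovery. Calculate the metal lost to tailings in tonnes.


Total metal in feed:
= 5276 * 4.01 / 100 = 211.5676 tonnes
Metal recovered:
= 211.5676 * 86.3 / 100 = 182.5828388 tonnes
Metal lost to tailings:
= 211.5676 - 182.5828388
= 28.9848 tonnes

28.9848 tonnes


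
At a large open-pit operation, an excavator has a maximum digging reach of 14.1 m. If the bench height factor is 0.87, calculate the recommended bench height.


12.267 m

Bench height = reach * factor
= 14.1 * 0.87
= 12.267 m


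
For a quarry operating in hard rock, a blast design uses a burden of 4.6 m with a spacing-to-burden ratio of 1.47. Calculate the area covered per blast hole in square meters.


First, find the spacing:
Spacing = burden * ratio = 4.6 * 1.47
= 6.762 m
Then, calculate the area:
Area = burden * spacing = 4.6 * 6.762
= 31.1052 m^2

31.1052 m^2


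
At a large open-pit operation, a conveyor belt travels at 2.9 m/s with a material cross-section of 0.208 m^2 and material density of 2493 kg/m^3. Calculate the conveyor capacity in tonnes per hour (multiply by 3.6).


Volumetric flow = speed * area
= 2.9 * 0.208 = 0.6032 m^3/s
Mass flow = volumetric * density
= 0.6032 * 2493 = 1503.7776 kg/s
Convert to t/h: multiply by 3.6
Capacity = 1503.7776 * 3.6
= 5413.5994 t/h

5413.5994 t/h


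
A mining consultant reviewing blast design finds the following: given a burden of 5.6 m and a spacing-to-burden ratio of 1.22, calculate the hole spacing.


Spacing = burden * ratio
= 5.6 * 1.22
= 6.832 m

6.832 m


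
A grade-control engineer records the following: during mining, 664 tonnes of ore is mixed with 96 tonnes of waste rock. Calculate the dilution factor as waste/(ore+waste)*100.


12.6316%

Total material = ore + waste
= 664 + 96 = 760 tonnes
Dilution = waste / total * 100
= 96 / 760 * 100
= 0.1263157895 * 100
= 12.6316%


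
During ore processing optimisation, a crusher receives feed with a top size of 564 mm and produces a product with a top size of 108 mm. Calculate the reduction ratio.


Reduction ratio = feed size / product size
= 564 / 108
= 5.2222

5.2222


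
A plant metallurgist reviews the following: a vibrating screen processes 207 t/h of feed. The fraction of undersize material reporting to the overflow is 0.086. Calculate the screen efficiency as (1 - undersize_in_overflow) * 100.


91.4%

Screen efficiency = (1 - fraction of undersize in overflow) * 100
= (1 - 0.086) * 100
= 0.914 * 100
= 91.4%


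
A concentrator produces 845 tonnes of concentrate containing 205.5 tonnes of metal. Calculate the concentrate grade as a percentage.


24.3195%

Grade = (metal in concentrate / concentrate mass) * 100
= (205.5 / 845) * 100
= 0.2431952663 * 100
= 24.3195%


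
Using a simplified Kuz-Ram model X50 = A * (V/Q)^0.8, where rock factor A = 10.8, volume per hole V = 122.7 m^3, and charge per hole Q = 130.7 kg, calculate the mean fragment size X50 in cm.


10.2678 cm

Compute V/Q:
V/Q = 122.7 / 130.7 = 0.9387911247
Raise to the power 0.8:
(V/Q)^0.8 = 0.9387911247^0.8 = 0.9507255822
Multiply by A:
X50 = 10.8 * 0.9507255822
= 10.2678 cm


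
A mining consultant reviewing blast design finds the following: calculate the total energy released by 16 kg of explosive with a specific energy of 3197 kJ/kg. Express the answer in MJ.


Energy = mass * specific_energy / 1000
= 16 * 3197 / 1000
= 51152 / 1000
= 51.152 MJ

51.152 MJ


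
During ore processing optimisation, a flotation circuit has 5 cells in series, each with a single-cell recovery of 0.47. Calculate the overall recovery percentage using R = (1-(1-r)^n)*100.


95.818%

Complement of single-cell recovery:
1 - r = 1 - 0.47 = 0.53
Raise to power n:
(1 - r)^5 = 0.53^5 = 0.0418195493
Overall recovery:
R = (1 - 0.0418195493) * 100
= 95.818%


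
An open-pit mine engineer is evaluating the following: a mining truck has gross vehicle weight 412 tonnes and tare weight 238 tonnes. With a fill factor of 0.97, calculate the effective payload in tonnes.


Maximum payload = gross - tare
= 412 - 238 = 174 tonnes
Effective payload = max payload * fill factor
= 174 * 0.97
= 168.78 tonnes

168.78 tonnes


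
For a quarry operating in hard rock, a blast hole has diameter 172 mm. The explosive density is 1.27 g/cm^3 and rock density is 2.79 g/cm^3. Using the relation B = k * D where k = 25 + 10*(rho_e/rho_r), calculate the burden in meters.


5.0829 m

First, compute k:
rho_e / rho_r = 1.27 / 2.79 = 0.4551971326
k = 25 + 10 * 0.4551971326 = 29.55197133
Then, compute burden:
B = k * D / 1000 = 29.55197133 * 172 / 1000
= 5082.939068 / 1000
= 5.0829 m


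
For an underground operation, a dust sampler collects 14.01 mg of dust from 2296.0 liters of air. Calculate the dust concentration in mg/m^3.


6.1019 mg/m^3

Convert liters to m^3: 1 m^3 = 1000 L
Concentration = mass / volume * 1000
= 14.01 / 2296.0 * 1000
= 0.006101916376 * 1000
= 6.1019 mg/m^3


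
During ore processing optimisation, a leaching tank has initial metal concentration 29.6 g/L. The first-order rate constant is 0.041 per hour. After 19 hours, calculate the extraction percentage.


54.1135%

Compute the exponent:
-k * t = -0.041 * 19 = -0.779
Remaining concentration:
C = 29.6 * exp(-0.779)
= 29.6 * 0.4588646466
= 13.58239354 g/L
Extracted = 29.6 - 13.58239354 = 16.01760646 g/L
Extraction % = 16.01760646 / 29.6 * 100
= 54.1135%


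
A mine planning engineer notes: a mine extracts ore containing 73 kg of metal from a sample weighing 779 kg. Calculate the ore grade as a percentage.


Ore grade = (metal mass / ore mass) * 100
= (73 / 779) * 100
= 0.09370988447 * 100
= 9.371%

9.371%


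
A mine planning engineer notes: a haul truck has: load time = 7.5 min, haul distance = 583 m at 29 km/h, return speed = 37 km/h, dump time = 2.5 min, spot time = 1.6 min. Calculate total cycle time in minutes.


Convert haul speed to m/min: 29 * 1000/60 = 483.3333333 m/min
Haul time = 583 / 483.3333333 = 1.206206897 min
Convert return speed to m/min: 37 * 1000/60 = 616.6666667 m/min
Return time = 583 / 616.6666667 = 0.9454054054 min
Total cycle time:
= 7.5 + 1.206206897 + 2.5 + 0.9454054054 + 1.6
= 13.7516 min

13.7516 min


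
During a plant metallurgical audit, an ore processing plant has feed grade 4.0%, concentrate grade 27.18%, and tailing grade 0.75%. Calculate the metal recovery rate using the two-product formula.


83.5556%

Using the two-product formula:
R = 100 * c * (f - t) / (f * (c - t))
Numerator = 100 * 27.18 * (4.0 - 0.75)
= 100 * 27.18 * 3.25
= 8833.5
Denominator = 4.0 * (27.18 - 0.75)
= 4.0 * 26.43
= 105.72
R = 8833.5 / 105.72
= 83.5556%


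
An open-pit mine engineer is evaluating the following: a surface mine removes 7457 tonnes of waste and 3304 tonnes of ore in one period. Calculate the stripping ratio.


Stripping ratio = waste tonnage / ore tonnage
= 7457 / 3304
= 2.257

2.257


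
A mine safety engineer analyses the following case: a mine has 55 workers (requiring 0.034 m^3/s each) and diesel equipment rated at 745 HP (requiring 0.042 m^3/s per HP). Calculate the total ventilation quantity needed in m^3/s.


Airflow for workers:
Q_people = 55 * 0.034 = 1.87 m^3/s
Airflow for diesel equipment:
Q_diesel = 745 * 0.042 = 31.29 m^3/s
Total ventilation:
Q_total = 1.87 + 31.29
= 33.16 m^3/s

33.16 m^3/s


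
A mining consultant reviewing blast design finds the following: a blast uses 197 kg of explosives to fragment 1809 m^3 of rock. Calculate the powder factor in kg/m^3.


0.1089 kg/m^3

Powder factor = explosive mass / rock volume
= 197 / 1809
= 0.1089 kg/m^3


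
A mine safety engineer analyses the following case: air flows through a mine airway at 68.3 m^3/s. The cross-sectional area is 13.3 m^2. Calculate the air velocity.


Velocity = flow rate / cross-sectional area
= 68.3 / 13.3
= 5.1353 m/s

5.1353 m/s


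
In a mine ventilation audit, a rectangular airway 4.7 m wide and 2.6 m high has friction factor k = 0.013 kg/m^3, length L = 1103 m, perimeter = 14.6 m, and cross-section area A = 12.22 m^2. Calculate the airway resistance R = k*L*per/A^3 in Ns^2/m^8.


Compute the numerator:
k * L * per = 0.013 * 1103 * 14.6
= 209.3494
Compute the denominator:
A^3 = 12.22^3 = 1824.793048
Resistance:
R = 209.3494 / 1824.793048
= 0.1147 Ns^2/m^8

0.1147 Ns^2/m^8


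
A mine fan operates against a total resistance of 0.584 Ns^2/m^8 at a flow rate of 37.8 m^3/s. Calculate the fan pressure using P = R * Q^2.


Compute Q^2:
Q^2 = 37.8^2 = 1428.84
Compute pressure:
P = R * Q^2 = 0.584 * 1428.84
= 834.4426 Pa

834.4426 Pa


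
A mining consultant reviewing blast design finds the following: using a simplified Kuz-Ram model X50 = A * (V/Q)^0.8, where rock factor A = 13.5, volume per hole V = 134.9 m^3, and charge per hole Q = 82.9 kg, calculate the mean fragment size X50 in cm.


Compute V/Q:
V/Q = 134.9 / 82.9 = 1.627261761
Raise to the power 0.8:
(V/Q)^0.8 = 1.627261761^0.8 = 1.476270479
Multiply by A:
X50 = 13.5 * 1.476270479
= 19.9297 cm

19.9297 cm


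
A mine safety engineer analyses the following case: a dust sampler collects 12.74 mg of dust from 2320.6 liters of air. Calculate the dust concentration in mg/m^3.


Convert liters to m^3: 1 m^3 = 1000 L
Concentration = mass / volume * 1000
= 12.74 / 2320.6 * 1000
= 0.005489959493 * 1000
= 5.49 mg/m^3

5.49 mg/m^3


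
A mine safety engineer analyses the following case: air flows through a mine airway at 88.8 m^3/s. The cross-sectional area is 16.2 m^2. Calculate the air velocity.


Velocity = flow rate / cross-sectional area
= 88.8 / 16.2
= 5.4815 m/s

5.4815 m/s


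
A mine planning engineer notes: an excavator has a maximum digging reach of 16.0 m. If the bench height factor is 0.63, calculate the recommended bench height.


10.08 m

Bench height = reach * factor
= 16.0 * 0.63
= 10.08 m


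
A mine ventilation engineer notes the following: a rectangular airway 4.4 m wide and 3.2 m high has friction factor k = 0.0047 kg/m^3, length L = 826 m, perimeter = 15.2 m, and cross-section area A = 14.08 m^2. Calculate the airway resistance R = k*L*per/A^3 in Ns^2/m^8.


Compute the numerator:
k * L * per = 0.0047 * 826 * 15.2
= 59.00944
Compute the denominator:
A^3 = 14.08^3 = 2791.309312
Resistance:
R = 59.00944 / 2791.309312
= 0.0211 Ns^2/m^8

0.0211 Ns^2/m^8


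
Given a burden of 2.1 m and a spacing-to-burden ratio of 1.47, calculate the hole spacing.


3.087 m

Spacing = burden * ratio
= 2.1 * 1.47
= 3.087 m


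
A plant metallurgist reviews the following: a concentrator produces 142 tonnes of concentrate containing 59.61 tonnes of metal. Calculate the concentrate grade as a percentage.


Grade = (metal in concentrate / concentrate mass) * 100
= (59.61 / 142) * 100
= 0.4197887324 * 100
= 41.9789%

41.9789%


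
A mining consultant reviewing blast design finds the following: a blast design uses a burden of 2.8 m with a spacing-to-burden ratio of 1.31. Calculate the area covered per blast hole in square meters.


10.2704 m^2

First, find the spacing:
Spacing = burden * ratio = 2.8 * 1.31
= 3.668 m
Then, calculate the area:
Area = burden * spacing = 2.8 * 3.668
= 10.2704 m^2


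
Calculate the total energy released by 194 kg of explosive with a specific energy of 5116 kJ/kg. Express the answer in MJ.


992.504 MJ

Energy = mass * specific_energy / 1000
= 194 * 5116 / 1000
= 992504 / 1000
= 992.504 MJ


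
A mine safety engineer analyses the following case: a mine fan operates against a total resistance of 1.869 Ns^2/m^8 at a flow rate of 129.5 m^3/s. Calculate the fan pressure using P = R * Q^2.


Compute Q^2:
Q^2 = 129.5^2 = 16770.25
Compute pressure:
P = R * Q^2 = 1.869 * 16770.25
= 31343.5973 Pa

31343.5973 Pa


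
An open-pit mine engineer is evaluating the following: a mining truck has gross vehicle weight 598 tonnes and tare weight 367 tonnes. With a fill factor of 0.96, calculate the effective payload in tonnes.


221.76 tonnes

Maximum payload = gross - tare
= 598 - 367 = 231 tonnes
Effective payload = max payload * fill factor
= 231 * 0.96
= 221.76 tonnes


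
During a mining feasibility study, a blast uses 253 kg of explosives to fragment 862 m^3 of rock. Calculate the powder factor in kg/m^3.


0.2935 kg/m^3

Powder factor = explosive mass / rock volume
= 253 / 862
= 0.2935 kg/m^3


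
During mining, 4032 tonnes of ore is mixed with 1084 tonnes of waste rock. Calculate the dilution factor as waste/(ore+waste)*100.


21.1884%

Total material = ore + waste
= 4032 + 1084 = 5116 tonnes
Dilution = waste / total * 100
= 1084 / 5116 * 100
= 0.2118842846 * 100
= 21.1884%


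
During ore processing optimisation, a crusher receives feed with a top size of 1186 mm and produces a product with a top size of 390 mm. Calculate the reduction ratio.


3.041

Reduction ratio = feed size / product size
= 1186 / 390
= 3.041


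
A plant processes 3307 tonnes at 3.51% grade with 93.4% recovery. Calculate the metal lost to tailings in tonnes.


7.661 tonnes

Total metal in feed:
= 3307 * 3.51 / 100 = 116.0757 tonnes
Metal recovered:
= 116.0757 * 93.4 / 100 = 108.4147038 tonnes
Metal lost to tailings:
= 116.0757 - 108.4147038
= 7.661 tonnes


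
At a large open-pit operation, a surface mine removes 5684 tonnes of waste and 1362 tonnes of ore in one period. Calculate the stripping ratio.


Stripping ratio = waste tonnage / ore tonnage
= 5684 / 1362
= 4.1733

4.1733


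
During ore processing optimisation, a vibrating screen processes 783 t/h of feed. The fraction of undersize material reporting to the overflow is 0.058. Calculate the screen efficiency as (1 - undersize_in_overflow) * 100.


94.2%

Screen efficiency = (1 - fraction of undersize in overflow) * 100
= (1 - 0.058) * 100
= 0.942 * 100
= 94.2%


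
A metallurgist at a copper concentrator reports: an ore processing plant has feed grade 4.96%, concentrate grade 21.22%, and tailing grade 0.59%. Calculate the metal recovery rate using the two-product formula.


Using the two-product formula:
R = 100 * c * (f - t) / (f * (c - t))
Numerator = 100 * 21.22 * (4.96 - 0.59)
= 100 * 21.22 * 4.37
= 9273.14
Denominator = 4.96 * (21.22 - 0.59)
= 4.96 * 20.63
= 102.3248
R = 9273.14 / 102.3248
= 90.6246%

90.6246%


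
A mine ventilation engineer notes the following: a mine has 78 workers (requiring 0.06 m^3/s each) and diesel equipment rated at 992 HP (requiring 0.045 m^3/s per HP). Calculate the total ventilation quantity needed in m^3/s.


49.32 m^3/s

Airflow for workers:
Q_people = 78 * 0.06 = 4.68 m^3/s
Airflow for diesel equipment:
Q_diesel = 992 * 0.045 = 44.64 m^3/s
Total ventilation:
Q_total = 4.68 + 44.64
= 49.32 m^3/s


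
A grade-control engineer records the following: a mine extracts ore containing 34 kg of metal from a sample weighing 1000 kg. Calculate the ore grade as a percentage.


3.4%

Ore grade = (metal mass / ore mass) * 100
= (34 / 1000) * 100
= 0.034 * 100
= 3.4%


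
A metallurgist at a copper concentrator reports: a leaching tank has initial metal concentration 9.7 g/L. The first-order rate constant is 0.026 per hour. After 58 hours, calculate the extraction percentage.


77.8648%

Compute the exponent:
-k * t = -0.026 * 58 = -1.508
Remaining concentration:
C = 9.7 * exp(-1.508)
= 9.7 * 0.22135224
= 2.147116728 g/L
Extracted = 9.7 - 2.147116728 = 7.552883272 g/L
Extraction % = 7.552883272 / 9.7 * 100
= 77.8648%


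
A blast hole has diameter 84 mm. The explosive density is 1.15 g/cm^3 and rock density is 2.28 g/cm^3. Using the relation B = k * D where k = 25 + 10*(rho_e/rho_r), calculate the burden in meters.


2.5237 m

First, compute k:
rho_e / rho_r = 1.15 / 2.28 = 0.5043859649
k = 25 + 10 * 0.5043859649 = 30.04385965
Then, compute burden:
B = k * D / 1000 = 30.04385965 * 84 / 1000
= 2523.684211 / 1000
= 2.5237 m


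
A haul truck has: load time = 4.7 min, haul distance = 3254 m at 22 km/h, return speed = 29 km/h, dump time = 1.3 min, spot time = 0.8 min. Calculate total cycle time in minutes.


22.407 min

Convert haul speed to m/min: 22 * 1000/60 = 366.6666667 m/min
Haul time = 3254 / 366.6666667 = 8.874545455 min
Convert return speed to m/min: 29 * 1000/60 = 483.3333333 m/min
Return time = 3254 / 483.3333333 = 6.732413793 min
Total cycle time:
= 4.7 + 8.874545455 + 1.3 + 6.732413793 + 0.8
= 22.407 min


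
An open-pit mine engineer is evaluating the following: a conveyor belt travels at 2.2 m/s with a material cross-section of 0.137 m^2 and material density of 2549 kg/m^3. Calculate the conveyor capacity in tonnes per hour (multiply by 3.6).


Volumetric flow = speed * area
= 2.2 * 0.137 = 0.3014 m^3/s
Mass flow = volumetric * density
= 0.3014 * 2549 = 768.2686 kg/s
Convert to t/h: multiply by 3.6
Capacity = 768.2686 * 3.6
= 2765.767 t/h

2765.767 t/h


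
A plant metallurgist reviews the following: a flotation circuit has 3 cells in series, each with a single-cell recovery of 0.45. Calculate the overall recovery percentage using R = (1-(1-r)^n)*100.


83.3625%

Complement of single-cell recovery:
1 - r = 1 - 0.45 = 0.55
Raise to power n:
(1 - r)^3 = 0.55^3 = 0.166375
Overall recovery:
R = (1 - 0.166375) * 100
= 83.3625%


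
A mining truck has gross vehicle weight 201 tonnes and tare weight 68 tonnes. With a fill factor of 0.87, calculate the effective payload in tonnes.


Maximum payload = gross - tare
= 201 - 68 = 133 tonnes
Effective payload = max payload * fill factor
= 133 * 0.87
= 115.71 tonnes

115.71 tonnes


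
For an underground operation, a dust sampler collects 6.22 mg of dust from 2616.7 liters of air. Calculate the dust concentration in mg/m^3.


2.377 mg/m^3

Convert liters to m^3: 1 m^3 = 1000 L
Concentration = mass / volume * 1000
= 6.22 / 2616.7 * 1000
= 0.002377039783 * 1000
= 2.377 mg/m^3


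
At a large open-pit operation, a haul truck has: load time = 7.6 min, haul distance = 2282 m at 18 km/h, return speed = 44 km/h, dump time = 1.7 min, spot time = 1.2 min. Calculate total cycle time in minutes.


21.2185 min

Convert haul speed to m/min: 18 * 1000/60 = 300 m/min
Haul time = 2282 / 300 = 7.606666667 min
Convert return speed to m/min: 44 * 1000/60 = 733.3333333 m/min
Return time = 2282 / 733.3333333 = 3.111818182 min
Total cycle time:
= 7.6 + 7.606666667 + 1.7 + 3.111818182 + 1.2
= 21.2185 min


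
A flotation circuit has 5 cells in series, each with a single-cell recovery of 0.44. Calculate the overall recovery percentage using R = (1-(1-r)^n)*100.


94.4927%

Complement of single-cell recovery:
1 - r = 1 - 0.44 = 0.56
Raise to power n:
(1 - r)^5 = 0.56^5 = 0.0550731776
Overall recovery:
R = (1 - 0.0550731776) * 100
= 94.4927%


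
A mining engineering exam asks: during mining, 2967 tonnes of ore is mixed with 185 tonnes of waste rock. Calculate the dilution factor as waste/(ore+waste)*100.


5.8693%

Total material = ore + waste
= 2967 + 185 = 3152 tonnes
Dilution = waste / total * 100
= 185 / 3152 * 100
= 0.0586928934 * 100
= 5.8693%


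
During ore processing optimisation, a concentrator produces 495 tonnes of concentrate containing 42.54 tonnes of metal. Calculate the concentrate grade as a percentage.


Grade = (metal in concentrate / concentrate mass) * 100
= (42.54 / 495) * 100
= 0.08593939394 * 100
= 8.5939%

8.5939%


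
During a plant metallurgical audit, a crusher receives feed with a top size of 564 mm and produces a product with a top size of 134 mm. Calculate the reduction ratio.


Reduction ratio = feed size / product size
= 564 / 134
= 4.209

4.209


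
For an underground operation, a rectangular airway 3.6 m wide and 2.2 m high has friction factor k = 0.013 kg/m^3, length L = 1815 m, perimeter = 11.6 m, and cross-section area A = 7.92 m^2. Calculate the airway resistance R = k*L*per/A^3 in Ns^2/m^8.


Compute the numerator:
k * L * per = 0.013 * 1815 * 11.6
= 273.702
Compute the denominator:
A^3 = 7.92^3 = 496.793088
Resistance:
R = 273.702 / 496.793088
= 0.5509 Ns^2/m^8

0.5509 Ns^2/m^8


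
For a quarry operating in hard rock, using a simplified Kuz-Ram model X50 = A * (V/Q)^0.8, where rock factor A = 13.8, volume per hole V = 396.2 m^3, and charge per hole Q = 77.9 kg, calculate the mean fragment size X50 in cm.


50.6968 cm

Compute V/Q:
V/Q = 396.2 / 77.9 = 5.086007702
Raise to the power 0.8:
(V/Q)^0.8 = 5.086007702^0.8 = 3.673682427
Multiply by A:
X50 = 13.8 * 3.673682427
= 50.6968 cm


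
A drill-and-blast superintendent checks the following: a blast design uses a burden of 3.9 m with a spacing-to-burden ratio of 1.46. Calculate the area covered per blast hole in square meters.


22.2066 m^2

First, find the spacing:
Spacing = burden * ratio = 3.9 * 1.46
= 5.694 m
Then, calculate the area:
Area = burden * spacing = 3.9 * 5.694
= 22.2066 m^2


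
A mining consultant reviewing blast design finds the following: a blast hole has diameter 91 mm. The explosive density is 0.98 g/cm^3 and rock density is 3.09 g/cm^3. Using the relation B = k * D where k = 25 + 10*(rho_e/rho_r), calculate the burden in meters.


First, compute k:
rho_e / rho_r = 0.98 / 3.09 = 0.3171521036
k = 25 + 10 * 0.3171521036 = 28.17152104
Then, compute burden:
B = k * D / 1000 = 28.17152104 * 91 / 1000
= 2563.608414 / 1000
= 2.5636 m

2.5636 m


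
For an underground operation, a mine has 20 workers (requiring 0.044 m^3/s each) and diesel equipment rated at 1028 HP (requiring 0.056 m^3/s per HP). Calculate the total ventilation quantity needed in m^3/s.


58.448 m^3/s

Airflow for workers:
Q_people = 20 * 0.044 = 0.88 m^3/s
Airflow for diesel equipment:
Q_diesel = 1028 * 0.056 = 57.568 m^3/s
Total ventilation:
Q_total = 0.88 + 57.568
= 58.448 m^3/s


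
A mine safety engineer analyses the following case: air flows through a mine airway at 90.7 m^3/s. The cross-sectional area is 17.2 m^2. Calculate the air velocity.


5.2733 m/s

Velocity = flow rate / cross-sectional area
= 90.7 / 17.2
= 5.2733 m/s


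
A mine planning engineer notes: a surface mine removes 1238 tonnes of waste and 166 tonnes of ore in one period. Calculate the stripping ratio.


Stripping ratio = waste tonnage / ore tonnage
= 1238 / 166
= 7.4578

7.4578


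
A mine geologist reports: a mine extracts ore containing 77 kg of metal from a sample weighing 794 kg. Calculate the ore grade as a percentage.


Ore grade = (metal mass / ore mass) * 100
= (77 / 794) * 100
= 0.09697732997 * 100
= 9.6977%

9.6977%


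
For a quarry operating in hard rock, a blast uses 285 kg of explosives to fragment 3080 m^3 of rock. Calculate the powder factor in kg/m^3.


0.0925 kg/m^3

Powder factor = explosive mass / rock volume
= 285 / 3080
= 0.0925 kg/m^3


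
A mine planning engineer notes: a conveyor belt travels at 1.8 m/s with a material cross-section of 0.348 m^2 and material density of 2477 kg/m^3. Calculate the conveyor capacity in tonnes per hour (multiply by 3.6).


Volumetric flow = speed * area
= 1.8 * 0.348 = 0.6264 m^3/s
Mass flow = volumetric * density
= 0.6264 * 2477 = 1551.5928 kg/s
Convert to t/h: multiply by 3.6
Capacity = 1551.5928 * 3.6
= 5585.7341 t/h

5585.7341 t/h


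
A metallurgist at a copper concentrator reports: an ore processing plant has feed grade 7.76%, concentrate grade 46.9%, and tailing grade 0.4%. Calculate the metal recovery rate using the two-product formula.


95.6612%

Using the two-product formula:
R = 100 * c * (f - t) / (f * (c - t))
Numerator = 100 * 46.9 * (7.76 - 0.4)
= 100 * 46.9 * 7.36
= 34518.4
Denominator = 7.76 * (46.9 - 0.4)
= 7.76 * 46.5
= 360.84
R = 34518.4 / 360.84
= 95.6612%


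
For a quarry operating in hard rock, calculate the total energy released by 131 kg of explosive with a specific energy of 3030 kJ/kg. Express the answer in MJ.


Energy = mass * specific_energy / 1000
= 131 * 3030 / 1000
= 396930 / 1000
= 396.93 MJ

396.93 MJ


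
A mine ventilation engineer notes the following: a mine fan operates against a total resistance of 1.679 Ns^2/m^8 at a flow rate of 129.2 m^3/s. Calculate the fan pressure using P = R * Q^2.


Compute Q^2:
Q^2 = 129.2^2 = 16692.64
Compute pressure:
P = R * Q^2 = 1.679 * 16692.64
= 28026.9426 Pa

28026.9426 Pa


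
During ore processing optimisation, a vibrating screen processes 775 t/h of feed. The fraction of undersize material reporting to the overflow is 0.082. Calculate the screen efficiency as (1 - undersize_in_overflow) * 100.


Screen efficiency = (1 - fraction of undersize in overflow) * 100
= (1 - 0.082) * 100
= 0.918 * 100
= 91.8%

91.8%


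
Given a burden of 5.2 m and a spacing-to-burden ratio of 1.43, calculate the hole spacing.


7.436 m

Spacing = burden * ratio
= 5.2 * 1.43
= 7.436 m


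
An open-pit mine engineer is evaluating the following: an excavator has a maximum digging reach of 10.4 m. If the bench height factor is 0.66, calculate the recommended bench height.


6.864 m

Bench height = reach * factor
= 10.4 * 0.66
= 6.864 m


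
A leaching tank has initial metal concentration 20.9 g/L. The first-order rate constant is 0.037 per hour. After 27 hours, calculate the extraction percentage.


63.1752%

Compute the exponent:
-k * t = -0.037 * 27 = -0.999
Remaining concentration:
C = 20.9 * exp(-0.999)
= 20.9 * 0.3682475046
= 7.696372846 g/L
Extracted = 20.9 - 7.696372846 = 13.20362715 g/L
Extraction % = 13.20362715 / 20.9 * 100
= 63.1752%


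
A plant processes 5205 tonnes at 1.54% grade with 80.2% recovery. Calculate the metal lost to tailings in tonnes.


Total metal in feed:
= 5205 * 1.54 / 100 = 80.157 tonnes
Metal recovered:
= 80.157 * 80.2 / 100 = 64.285914 tonnes
Metal lost to tailings:
= 80.157 - 64.285914
= 15.8711 tonnes

15.8711 tonnes


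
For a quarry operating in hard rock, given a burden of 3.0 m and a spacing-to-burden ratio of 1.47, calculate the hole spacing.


Spacing = burden * ratio
= 3.0 * 1.47
= 4.41 m

4.41 m
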